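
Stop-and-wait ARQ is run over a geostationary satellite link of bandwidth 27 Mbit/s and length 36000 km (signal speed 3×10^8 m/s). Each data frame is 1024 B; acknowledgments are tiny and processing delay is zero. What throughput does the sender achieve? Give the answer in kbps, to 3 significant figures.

t_tx = L/R = 8192/27000000 = 0.000303407 s.
t_prop = 36000000/300000000 = 0.12 s; RTT = 0.24 s.
Cycle = t_tx + RTT = 0.240303 s.
Throughput = L / cycle = 8192 / 0.240303 = 34.1 kbps.

34.1 kbps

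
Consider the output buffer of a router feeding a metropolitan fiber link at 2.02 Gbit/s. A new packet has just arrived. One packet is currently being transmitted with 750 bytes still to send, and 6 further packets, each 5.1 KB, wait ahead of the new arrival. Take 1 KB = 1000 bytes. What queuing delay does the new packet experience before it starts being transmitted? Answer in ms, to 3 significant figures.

0.124 ms

Each queued packet: L/R = 40800/2020000000 = 0.020198 ms.
6 queued → 0.121188 ms.
Plus remaining 6000 bits of current packet: 0.0029703 ms.
Queuing delay = 0.124 ms.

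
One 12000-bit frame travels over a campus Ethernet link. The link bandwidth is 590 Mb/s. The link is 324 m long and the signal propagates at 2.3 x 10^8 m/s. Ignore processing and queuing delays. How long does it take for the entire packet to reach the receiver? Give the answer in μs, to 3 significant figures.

Transmission delay = L/R = 12000 / 590000000 = 20.339 μs.
Propagation delay = d/s = 324 m / 2.3e+08 m/s = 1.4087 μs.
Total = 21.7 μs.

21.7 μs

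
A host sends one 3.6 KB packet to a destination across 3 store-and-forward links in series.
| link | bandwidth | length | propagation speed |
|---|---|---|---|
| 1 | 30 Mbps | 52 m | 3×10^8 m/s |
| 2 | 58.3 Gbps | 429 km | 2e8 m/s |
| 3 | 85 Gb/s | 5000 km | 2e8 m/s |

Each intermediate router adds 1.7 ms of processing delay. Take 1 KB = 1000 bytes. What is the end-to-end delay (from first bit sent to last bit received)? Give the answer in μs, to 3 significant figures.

31500 μs

L = 28800 bits.
Transmission delays (L/R per hop): 960, 0.493997, 0.338824 μs; sum = 960.833 μs.
Propagation delays (d/s per hop): 0.173333, 2145, 25000 μs; sum = 27145.2 μs.
Processing at 2 router(s): 2 × 1.7 ms = 3400 μs.
End-to-end = 31500 μs.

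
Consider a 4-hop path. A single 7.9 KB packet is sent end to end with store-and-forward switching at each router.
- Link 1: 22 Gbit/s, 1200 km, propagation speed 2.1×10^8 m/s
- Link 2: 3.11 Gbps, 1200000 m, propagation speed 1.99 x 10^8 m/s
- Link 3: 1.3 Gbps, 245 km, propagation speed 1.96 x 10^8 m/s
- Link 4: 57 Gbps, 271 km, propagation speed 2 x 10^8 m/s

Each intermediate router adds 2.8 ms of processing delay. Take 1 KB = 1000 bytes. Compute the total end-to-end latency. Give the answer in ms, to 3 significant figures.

L = 63200 bits.
Transmission delays (L/R per hop): 0.00287273, 0.0203215, 0.0486154, 0.00110877 ms; sum = 0.0729184 ms.
Propagation delays (d/s per hop): 5.71429, 6.03015, 1.25, 1.355 ms; sum = 14.3494 ms.
Processing at 3 router(s): 3 × 2.8 ms = 8.4 ms.
End-to-end = 22.8 ms.

22.8 ms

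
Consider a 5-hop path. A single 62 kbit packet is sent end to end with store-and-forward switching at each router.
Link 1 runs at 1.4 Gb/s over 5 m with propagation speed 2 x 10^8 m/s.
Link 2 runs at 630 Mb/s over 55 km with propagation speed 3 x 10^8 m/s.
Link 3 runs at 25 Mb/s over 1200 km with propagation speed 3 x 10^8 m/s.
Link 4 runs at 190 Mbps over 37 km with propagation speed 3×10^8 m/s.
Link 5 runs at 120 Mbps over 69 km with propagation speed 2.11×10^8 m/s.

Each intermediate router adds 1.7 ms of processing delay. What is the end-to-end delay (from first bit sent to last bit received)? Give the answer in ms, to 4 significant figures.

L = 62000 bits.
Transmission delays (L/R per hop): 0.0442857, 0.0984127, 2.48, 0.326316, 0.516667 ms; sum = 3.46568 ms.
Propagation delays (d/s per hop): 2.5e-05, 0.183333, 4, 0.123333, 0.327014 ms; sum = 4.63371 ms.
Processing at 4 router(s): 4 × 1.7 ms = 6.8 ms.
End-to-end = 14.90 ms.

14.90 ms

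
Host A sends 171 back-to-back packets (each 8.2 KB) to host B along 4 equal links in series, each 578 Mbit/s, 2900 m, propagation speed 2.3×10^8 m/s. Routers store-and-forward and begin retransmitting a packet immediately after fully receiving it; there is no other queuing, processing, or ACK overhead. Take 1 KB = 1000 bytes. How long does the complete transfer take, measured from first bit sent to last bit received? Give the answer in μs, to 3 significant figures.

Per-hop transmission t_tx = L/R = 65600/578000000 = 113.495 μs.
Per-hop propagation t_prop = 2900/2.3e+08 = 12.6087 μs.
Pipeline fill: first packet needs 4·t_tx to clear all hops; remaining 170 packets each add one t_tx.
Total = (4+171-1)·t_tx + 4·t_prop = 174·113.495 + 4·12.6087 = 19800 μs.

19800 μs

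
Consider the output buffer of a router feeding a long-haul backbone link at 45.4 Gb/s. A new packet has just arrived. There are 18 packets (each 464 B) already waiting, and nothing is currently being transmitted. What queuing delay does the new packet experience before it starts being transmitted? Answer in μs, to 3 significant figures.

Each queued packet: L/R = 3712/45400000000 = 0.0817621 μs.
18 queued → 1.47172 μs.
Queuing delay = 1.47 μs.

1.47 μs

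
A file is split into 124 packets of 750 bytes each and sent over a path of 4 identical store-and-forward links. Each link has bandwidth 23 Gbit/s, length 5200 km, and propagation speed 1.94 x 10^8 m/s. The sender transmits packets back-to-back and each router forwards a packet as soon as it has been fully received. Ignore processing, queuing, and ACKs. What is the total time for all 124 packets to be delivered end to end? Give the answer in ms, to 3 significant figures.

Per-hop transmission t_tx = L/R = 6000/23000000000 = 0.00026087 ms.
Per-hop propagation t_prop = 5200000/194000000 = 26.8041 ms.
Pipeline fill: first packet needs 4·t_tx to clear all hops; remaining 123 packets each add one t_tx.
Total = (4+124-1)·t_tx + 4·t_prop = 127·0.00026087 + 4·26.8041 = 107 ms.

107 ms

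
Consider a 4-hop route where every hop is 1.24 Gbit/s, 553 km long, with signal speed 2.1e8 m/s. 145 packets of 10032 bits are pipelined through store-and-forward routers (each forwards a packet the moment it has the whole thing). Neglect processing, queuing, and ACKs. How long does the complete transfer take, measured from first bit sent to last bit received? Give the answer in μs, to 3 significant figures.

Per-hop transmission t_tx = L/R = 10032/1240000000 = 8.09032 μs.
Per-hop propagation t_prop = 553000/210000000 = 2633.33 μs.
Pipeline fill: first packet needs 4·t_tx to clear all hops; remaining 144 packets each add one t_tx.
Total = (4+145-1)·t_tx + 4·t_prop = 148·8.09032 + 4·2633.33 = 11700 μs.

11700 μs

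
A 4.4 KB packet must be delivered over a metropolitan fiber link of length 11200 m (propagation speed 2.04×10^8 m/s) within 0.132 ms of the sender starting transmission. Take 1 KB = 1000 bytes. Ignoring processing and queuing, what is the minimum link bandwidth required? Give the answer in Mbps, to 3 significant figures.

457 Mbps

L = 35200 bits.
Propagation delay = 11200 / 204000000 = 0.054902 ms.
Transmission budget = 0.132 − 0.054902 = 0.077098 ms.
R ≥ L / t_tx = 35200 bits / 7.7098e-05 s = 457 Mbps.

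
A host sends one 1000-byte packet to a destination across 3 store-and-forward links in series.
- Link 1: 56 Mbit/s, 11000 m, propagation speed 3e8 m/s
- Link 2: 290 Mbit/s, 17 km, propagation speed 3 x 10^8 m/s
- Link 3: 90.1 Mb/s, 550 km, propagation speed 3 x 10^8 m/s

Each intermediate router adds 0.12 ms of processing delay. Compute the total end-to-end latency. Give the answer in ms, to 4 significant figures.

2.426 ms

L = 1000 × 8 = 8000 bits.
Transmission delays (L/R per hop): 0.142857, 0.0275862, 0.0887902 ms; sum = 0.259234 ms.
Propagation delays (d/s per hop): 0.0366667, 0.0566667, 1.83333 ms; sum = 1.92667 ms.
Processing at 2 router(s): 2 × 0.12 ms = 0.24 ms.
End-to-end = 2.426 ms.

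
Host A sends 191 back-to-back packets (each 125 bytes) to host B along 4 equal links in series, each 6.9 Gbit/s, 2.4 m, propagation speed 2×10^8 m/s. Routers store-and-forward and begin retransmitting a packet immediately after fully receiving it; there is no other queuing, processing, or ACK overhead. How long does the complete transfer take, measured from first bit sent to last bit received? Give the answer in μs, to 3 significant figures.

Per-hop transmission t_tx = L/R = 1000/6900000000 = 0.144928 μs.
Per-hop propagation t_prop = 2.4/200000000 = 0.012 μs.
Pipeline fill: first packet needs 4·t_tx to clear all hops; remaining 190 packets each add one t_tx.
Total = (4+191-1)·t_tx + 4·t_prop = 194·0.144928 + 4·0.012 = 28.2 μs.

28.2 μs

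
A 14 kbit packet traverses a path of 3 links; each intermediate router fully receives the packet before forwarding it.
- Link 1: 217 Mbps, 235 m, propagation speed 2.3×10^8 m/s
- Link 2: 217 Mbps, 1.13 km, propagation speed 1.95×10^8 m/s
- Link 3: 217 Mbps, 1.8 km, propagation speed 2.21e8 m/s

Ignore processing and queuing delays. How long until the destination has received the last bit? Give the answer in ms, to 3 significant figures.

0.209 ms

L = 14000 bits.
Transmission delay per hop = L/R = 14000/217000000 = 0.0645161 ms; 3 hops → 0.193548 ms.
Propagation delays (d/s per hop): 0.00102174, 0.00579487, 0.0081448 ms; sum = 0.0149614 ms.
End-to-end = 0.209 ms.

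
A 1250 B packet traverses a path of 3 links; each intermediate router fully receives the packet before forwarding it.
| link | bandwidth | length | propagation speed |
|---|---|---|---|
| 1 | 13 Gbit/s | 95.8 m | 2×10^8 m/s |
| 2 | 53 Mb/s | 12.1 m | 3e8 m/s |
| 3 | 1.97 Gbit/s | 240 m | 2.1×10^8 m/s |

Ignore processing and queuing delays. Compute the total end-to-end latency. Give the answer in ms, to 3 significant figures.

0.196 ms

L = 1250 × 8 = 10000 bits.
Transmission delays (L/R per hop): 0.000769231, 0.188679, 0.00507614 ms; sum = 0.194525 ms.
Propagation delays (d/s per hop): 0.000479, 4.03333e-05, 0.00114286 ms; sum = 0.00166219 ms.
End-to-end = 0.196 ms.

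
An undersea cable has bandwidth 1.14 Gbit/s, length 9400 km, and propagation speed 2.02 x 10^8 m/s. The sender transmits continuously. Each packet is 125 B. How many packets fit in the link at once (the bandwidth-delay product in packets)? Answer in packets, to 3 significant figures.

53000 packets

Propagation delay = 9400000 / 202000000 = 0.0465347 s.
BDP = R × t_prop = 1140000000 × 0.0465347 = 53049500 bits.
In packets of 1000 bits: 53000 packets.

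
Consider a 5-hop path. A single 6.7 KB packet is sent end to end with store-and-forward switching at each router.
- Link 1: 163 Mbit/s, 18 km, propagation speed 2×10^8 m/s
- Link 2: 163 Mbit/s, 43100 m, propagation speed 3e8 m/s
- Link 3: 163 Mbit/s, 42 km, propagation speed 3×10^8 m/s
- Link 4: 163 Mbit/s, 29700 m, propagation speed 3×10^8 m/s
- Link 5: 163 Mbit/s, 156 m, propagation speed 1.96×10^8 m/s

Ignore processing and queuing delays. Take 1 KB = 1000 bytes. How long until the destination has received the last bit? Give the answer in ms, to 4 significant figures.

2.118 ms

L = 53600 bits.
Transmission delay per hop = L/R = 53600/163000000 = 0.328834 ms; 5 hops → 1.64417 ms.
Propagation delays (d/s per hop): 0.09, 0.143667, 0.14, 0.099, 0.000795918 ms; sum = 0.473463 ms.
End-to-end = 2.118 ms.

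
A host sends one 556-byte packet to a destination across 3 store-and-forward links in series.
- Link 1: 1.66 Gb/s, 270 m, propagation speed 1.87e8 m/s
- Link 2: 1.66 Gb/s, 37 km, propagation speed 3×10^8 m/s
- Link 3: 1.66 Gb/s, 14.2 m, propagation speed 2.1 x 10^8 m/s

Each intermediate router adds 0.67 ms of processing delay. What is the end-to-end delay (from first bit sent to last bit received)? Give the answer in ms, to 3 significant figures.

L = 556 × 8 = 4448 bits.
Transmission delay per hop = L/R = 4448/1660000000 = 0.00267952 ms; 3 hops → 0.00803855 ms.
Propagation delays (d/s per hop): 0.00144385, 0.123333, 6.7619e-05 ms; sum = 0.124845 ms.
Processing at 2 router(s): 2 × 0.67 ms = 1.34 ms.
End-to-end = 1.47 ms.

1.47 ms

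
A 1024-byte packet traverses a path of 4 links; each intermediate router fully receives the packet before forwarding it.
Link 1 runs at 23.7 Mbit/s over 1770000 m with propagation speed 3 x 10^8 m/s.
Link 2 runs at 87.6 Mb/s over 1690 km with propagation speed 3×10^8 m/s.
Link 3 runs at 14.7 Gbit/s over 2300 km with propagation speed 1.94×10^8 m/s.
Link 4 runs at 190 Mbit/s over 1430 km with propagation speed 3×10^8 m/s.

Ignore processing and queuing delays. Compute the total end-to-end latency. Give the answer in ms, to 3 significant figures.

28.6 ms

L = 1024 × 8 = 8192 bits.
Transmission delays (L/R per hop): 0.345654, 0.093516, 0.000557279, 0.0431158 ms; sum = 0.482843 ms.
Propagation delays (d/s per hop): 5.9, 5.63333, 11.8557, 4.76667 ms; sum = 28.1557 ms.
End-to-end = 28.6 ms.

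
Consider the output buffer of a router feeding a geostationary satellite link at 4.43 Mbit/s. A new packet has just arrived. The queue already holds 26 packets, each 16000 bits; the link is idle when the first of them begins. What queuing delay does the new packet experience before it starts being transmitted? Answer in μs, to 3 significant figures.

93900 μs

Each queued packet: L/R = 16000/4430000 = 3611.74 μs.
26 queued → 93905.2 μs.
Queuing delay = 93900 μs.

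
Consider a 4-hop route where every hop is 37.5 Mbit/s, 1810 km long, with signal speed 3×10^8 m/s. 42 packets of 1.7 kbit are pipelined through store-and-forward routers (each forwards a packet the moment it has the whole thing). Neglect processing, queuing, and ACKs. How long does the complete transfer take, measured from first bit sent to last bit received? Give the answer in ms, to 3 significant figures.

Per-hop transmission t_tx = L/R = 1700/37500000 = 0.0453333 ms.
Per-hop propagation t_prop = 1810000/300000000 = 6.03333 ms.
Pipeline fill: first packet needs 4·t_tx to clear all hops; remaining 41 packets each add one t_tx.
Total = (4+42-1)·t_tx + 4·t_prop = 45·0.0453333 + 4·6.03333 = 26.2 ms.

26.2 ms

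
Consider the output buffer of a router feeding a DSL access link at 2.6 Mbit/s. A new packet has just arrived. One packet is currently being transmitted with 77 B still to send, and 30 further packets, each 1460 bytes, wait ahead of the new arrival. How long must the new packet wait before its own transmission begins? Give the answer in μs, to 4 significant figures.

135000 μs

Each queued packet: L/R = 11680/2600000 = 4492.31 μs.
30 queued → 134769 μs.
Plus remaining 616 bits of current packet: 236.923 μs.
Queuing delay = 135000 μs.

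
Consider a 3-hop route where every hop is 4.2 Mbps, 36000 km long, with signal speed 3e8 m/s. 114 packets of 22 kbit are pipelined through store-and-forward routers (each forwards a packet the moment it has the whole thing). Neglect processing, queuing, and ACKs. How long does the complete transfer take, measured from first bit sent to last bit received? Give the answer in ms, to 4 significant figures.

Per-hop transmission t_tx = L/R = 22000/4200000 = 5.2381 ms.
Per-hop propagation t_prop = 36000000/300000000 = 120 ms.
Pipeline fill: first packet needs 3·t_tx to clear all hops; remaining 113 packets each add one t_tx.
Total = (3+114-1)·t_tx + 3·t_prop = 116·5.2381 + 3·120 = 967.6 ms.

967.6 ms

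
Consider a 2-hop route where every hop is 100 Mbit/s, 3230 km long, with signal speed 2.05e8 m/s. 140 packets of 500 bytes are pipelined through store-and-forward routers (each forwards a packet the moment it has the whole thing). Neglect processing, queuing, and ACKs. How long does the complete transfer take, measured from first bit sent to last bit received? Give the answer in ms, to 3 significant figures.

Per-hop transmission t_tx = L/R = 4000/100000000 = 0.04 ms.
Per-hop propagation t_prop = 3230000/2.05e+08 = 15.7561 ms.
Pipeline fill: first packet needs 2·t_tx to clear all hops; remaining 139 packets each add one t_tx.
Total = (2+140-1)·t_tx + 2·t_prop = 141·0.04 + 2·15.7561 = 37.2 ms.

37.2 ms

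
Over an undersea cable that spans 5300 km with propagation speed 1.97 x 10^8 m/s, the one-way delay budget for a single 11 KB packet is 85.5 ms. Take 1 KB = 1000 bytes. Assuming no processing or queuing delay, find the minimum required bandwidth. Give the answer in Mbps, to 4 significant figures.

L = 88000 bits.
Propagation delay = 5300000 / 197000000 = 26.9036 ms.
Transmission budget = 85.5 − 26.9036 = 58.5964 ms.
R ≥ L / t_tx = 88000 bits / 0.0585964 s = 1.502 Mbps.

1.502 Mbps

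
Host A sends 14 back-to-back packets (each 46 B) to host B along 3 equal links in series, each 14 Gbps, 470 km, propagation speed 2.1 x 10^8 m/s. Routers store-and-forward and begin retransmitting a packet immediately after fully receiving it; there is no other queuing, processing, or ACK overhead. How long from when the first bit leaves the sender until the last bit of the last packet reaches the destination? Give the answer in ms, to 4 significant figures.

Per-hop transmission t_tx = L/R = 368/14000000000 = 2.62857e-05 ms.
Per-hop propagation t_prop = 470000/210000000 = 2.2381 ms.
Pipeline fill: first packet needs 3·t_tx to clear all hops; remaining 13 packets each add one t_tx.
Total = (3+14-1)·t_tx + 3·t_prop = 16·2.62857e-05 + 3·2.2381 = 6.715 ms.

6.715 ms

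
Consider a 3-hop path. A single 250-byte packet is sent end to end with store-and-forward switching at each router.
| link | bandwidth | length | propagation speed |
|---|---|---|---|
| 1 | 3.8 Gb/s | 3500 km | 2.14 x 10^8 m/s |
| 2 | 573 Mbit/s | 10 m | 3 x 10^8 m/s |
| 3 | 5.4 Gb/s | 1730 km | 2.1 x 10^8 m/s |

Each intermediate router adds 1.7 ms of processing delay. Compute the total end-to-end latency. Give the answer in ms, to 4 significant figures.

L = 250 × 8 = 2000 bits.
Transmission delays (L/R per hop): 0.000526316, 0.0034904, 0.00037037 ms; sum = 0.00438709 ms.
Propagation delays (d/s per hop): 16.3551, 3.33333e-05, 8.2381 ms; sum = 24.5933 ms.
Processing at 2 router(s): 2 × 1.7 ms = 3.4 ms.
End-to-end = 28.00 ms.

28.00 ms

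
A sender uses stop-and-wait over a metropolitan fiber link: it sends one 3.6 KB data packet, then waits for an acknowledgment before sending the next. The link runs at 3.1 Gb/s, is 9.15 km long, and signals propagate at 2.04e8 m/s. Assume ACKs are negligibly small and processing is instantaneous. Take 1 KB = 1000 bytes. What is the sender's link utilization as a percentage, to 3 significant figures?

t_tx = L/R = 28800/3100000000 = 9.29032e-06 s.
t_prop = 9150/204000000 = 4.48529e-05 s; RTT = 8.97059e-05 s.
Cycle = t_tx + RTT = 9.89962e-05 s.
Utilization = t_tx / cycle = 9.29032e-06/9.89962e-05 = 9.38 %.

9.38 %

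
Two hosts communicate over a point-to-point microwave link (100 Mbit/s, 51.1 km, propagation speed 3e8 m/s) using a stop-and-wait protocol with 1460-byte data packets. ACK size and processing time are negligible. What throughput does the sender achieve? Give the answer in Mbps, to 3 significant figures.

t_tx = L/R = 11680/100000000 = 0.0001168 s.
t_prop = 51100/300000000 = 0.000170333 s; RTT = 0.000340667 s.
Cycle = t_tx + RTT = 0.000457467 s.
Throughput = L / cycle = 11680 / 0.000457467 = 25.5 Mbps.

25.5 Mbps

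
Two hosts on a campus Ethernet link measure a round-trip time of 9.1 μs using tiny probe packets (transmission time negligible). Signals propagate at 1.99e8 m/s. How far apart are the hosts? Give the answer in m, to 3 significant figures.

One-way propagation = RTT/2 = 4.55 μs.
d = s × t = 199000000 × 4.55e-06 = 905 m.

905 m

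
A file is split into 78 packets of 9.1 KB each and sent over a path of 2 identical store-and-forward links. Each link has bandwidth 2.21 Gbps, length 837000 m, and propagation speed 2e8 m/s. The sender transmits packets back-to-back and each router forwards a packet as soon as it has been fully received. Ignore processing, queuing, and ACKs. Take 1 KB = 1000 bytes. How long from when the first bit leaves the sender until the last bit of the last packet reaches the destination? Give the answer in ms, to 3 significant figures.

11.0 ms

Per-hop transmission t_tx = L/R = 72800/2210000000 = 0.0329412 ms.
Per-hop propagation t_prop = 837000/200000000 = 4.185 ms.
Pipeline fill: first packet needs 2·t_tx to clear all hops; remaining 77 packets each add one t_tx.
Total = (2+78-1)·t_tx + 2·t_prop = 79·0.0329412 + 2·4.185 = 11.0 ms.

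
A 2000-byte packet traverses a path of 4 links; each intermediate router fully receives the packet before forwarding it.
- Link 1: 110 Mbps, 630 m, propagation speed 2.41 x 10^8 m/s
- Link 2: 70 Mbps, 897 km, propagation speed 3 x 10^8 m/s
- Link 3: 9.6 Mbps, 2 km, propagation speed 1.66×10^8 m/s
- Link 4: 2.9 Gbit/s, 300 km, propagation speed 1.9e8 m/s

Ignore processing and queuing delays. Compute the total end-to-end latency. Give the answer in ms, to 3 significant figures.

L = 2000 × 8 = 16000 bits.
Transmission delays (L/R per hop): 0.145455, 0.228571, 1.66667, 0.00551724 ms; sum = 2.04621 ms.
Propagation delays (d/s per hop): 0.00261411, 2.99, 0.0120482, 1.57895 ms; sum = 4.58361 ms.
End-to-end = 6.63 ms.

6.63 ms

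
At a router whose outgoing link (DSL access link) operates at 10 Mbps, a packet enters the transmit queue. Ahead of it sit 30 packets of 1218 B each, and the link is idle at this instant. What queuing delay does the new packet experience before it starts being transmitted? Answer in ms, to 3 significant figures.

Each queued packet: L/R = 9744/10000000 = 0.9744 ms.
30 queued → 29.232 ms.
Queuing delay = 29.2 ms.

29.2 ms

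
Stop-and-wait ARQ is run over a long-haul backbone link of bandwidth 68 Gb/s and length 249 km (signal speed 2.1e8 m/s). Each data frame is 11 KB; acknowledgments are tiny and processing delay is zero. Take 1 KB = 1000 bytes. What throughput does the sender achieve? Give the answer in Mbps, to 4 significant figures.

t_tx = L/R = 88000/68000000000 = 1.29412e-06 s.
t_prop = 249000/210000000 = 0.00118571 s; RTT = 0.00237143 s.
Cycle = t_tx + RTT = 0.00237272 s.
Throughput = L / cycle = 88000 / 0.00237272 = 37.09 Mbps.

37.09 Mbps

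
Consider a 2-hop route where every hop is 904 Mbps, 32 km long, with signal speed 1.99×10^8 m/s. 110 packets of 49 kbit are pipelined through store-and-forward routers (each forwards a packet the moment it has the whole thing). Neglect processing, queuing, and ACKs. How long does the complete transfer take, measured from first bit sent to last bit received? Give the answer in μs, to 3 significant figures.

Per-hop transmission t_tx = L/R = 49000/904000000 = 54.2035 μs.
Per-hop propagation t_prop = 32000/199000000 = 160.804 μs.
Pipeline fill: first packet needs 2·t_tx to clear all hops; remaining 109 packets each add one t_tx.
Total = (2+110-1)·t_tx + 2·t_prop = 111·54.2035 + 2·160.804 = 6340 μs.

6340 μs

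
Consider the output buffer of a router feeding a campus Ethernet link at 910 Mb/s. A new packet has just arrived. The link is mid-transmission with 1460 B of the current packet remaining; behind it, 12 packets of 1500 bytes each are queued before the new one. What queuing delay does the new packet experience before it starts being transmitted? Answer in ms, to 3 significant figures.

0.171 ms

Each queued packet: L/R = 12000/910000000 = 0.0131868 ms.
12 queued → 0.158242 ms.
Plus remaining 11680 bits of current packet: 0.0128352 ms.
Queuing delay = 0.171 ms.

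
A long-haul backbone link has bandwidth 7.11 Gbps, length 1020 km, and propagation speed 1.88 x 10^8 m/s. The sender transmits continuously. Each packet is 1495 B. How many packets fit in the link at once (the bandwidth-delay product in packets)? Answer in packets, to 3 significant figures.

3230 packets

Propagation delay = 1020000 / 188000000 = 0.00542553 s.
BDP = R × t_prop = 7110000000 × 0.00542553 = 38575500 bits.
In packets of 11960 bits: 3230 packets.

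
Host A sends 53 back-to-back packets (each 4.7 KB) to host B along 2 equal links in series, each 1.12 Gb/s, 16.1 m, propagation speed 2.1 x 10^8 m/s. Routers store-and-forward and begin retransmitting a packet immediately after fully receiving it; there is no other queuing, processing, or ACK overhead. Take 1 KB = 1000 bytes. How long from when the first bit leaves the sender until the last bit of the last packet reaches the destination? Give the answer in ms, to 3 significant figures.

Per-hop transmission t_tx = L/R = 37600/1120000000 = 0.0335714 ms.
Per-hop propagation t_prop = 16.1/210000000 = 7.66667e-05 ms.
Pipeline fill: first packet needs 2·t_tx to clear all hops; remaining 52 packets each add one t_tx.
Total = (2+53-1)·t_tx + 2·t_prop = 54·0.0335714 + 2·7.66667e-05 = 1.81 ms.

1.81 ms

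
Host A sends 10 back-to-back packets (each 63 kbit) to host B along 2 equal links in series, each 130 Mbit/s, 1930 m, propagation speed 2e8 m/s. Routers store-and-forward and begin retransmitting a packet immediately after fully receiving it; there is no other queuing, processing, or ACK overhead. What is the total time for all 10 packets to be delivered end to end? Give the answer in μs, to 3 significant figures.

Per-hop transmission t_tx = L/R = 63000/130000000 = 484.615 μs.
Per-hop propagation t_prop = 1930/200000000 = 9.65 μs.
Pipeline fill: first packet needs 2·t_tx to clear all hops; remaining 9 packets each add one t_tx.
Total = (2+10-1)·t_tx + 2·t_prop = 11·484.615 + 2·9.65 = 5350 μs.

5350 μs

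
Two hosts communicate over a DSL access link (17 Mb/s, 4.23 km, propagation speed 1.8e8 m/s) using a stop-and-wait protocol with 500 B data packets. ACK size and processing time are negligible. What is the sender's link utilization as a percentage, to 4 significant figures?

t_tx = L/R = 4000/17000000 = 0.000235294 s.
t_prop = 4230/180000000 = 2.35e-05 s; RTT = 4.7e-05 s.
Cycle = t_tx + RTT = 0.000282294 s.
Utilization = t_tx / cycle = 0.000235294/0.000282294 = 83.35 %.

83.35 %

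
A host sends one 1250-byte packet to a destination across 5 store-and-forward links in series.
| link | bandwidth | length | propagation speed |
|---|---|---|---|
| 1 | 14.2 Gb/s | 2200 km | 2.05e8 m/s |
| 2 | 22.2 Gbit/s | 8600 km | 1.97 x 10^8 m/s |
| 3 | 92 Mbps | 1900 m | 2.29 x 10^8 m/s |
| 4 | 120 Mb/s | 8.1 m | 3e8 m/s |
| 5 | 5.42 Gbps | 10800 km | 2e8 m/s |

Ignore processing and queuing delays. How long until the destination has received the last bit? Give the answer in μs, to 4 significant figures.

108600 μs

L = 1250 × 8 = 10000 bits.
Transmission delays (L/R per hop): 0.704225, 0.45045, 108.696, 83.3333, 1.84502 μs; sum = 195.029 μs.
Propagation delays (d/s per hop): 10731.7, 43654.8, 8.29694, 0.027, 54000 μs; sum = 108395 μs.
End-to-end = 108600 μs.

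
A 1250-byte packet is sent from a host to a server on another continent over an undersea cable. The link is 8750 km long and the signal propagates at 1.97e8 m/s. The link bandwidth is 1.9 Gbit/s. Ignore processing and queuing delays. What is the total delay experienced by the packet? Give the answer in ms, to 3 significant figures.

L = 1250 × 8 = 10000 bits.
Transmission delay = L/R = 10000 / 1900000000 = 0.00526316 ms.
Propagation delay = d/s = 8750000 m / 197000000 m/s = 44.4162 ms.
Total = 44.4 ms.

44.4 ms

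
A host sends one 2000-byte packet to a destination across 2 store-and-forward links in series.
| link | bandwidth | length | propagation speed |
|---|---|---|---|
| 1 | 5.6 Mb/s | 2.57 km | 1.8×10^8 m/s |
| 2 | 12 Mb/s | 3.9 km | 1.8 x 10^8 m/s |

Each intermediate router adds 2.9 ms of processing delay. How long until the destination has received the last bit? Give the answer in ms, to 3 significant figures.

L = 2000 × 8 = 16000 bits.
Transmission delays (L/R per hop): 2.85714, 1.33333 ms; sum = 4.19048 ms.
Propagation delays (d/s per hop): 0.0142778, 0.0216667 ms; sum = 0.0359444 ms.
Processing at 1 router(s): 1 × 2.9 ms = 2.9 ms.
End-to-end = 7.13 ms.

7.13 ms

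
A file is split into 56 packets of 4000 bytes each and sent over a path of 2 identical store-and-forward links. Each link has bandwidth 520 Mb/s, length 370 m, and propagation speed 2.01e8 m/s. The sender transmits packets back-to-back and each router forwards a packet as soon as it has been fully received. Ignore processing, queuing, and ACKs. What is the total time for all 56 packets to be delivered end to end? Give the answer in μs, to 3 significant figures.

Per-hop transmission t_tx = L/R = 32000/520000000 = 61.5385 μs.
Per-hop propagation t_prop = 370/2.01e+08 = 1.8408 μs.
Pipeline fill: first packet needs 2·t_tx to clear all hops; remaining 55 packets each add one t_tx.
Total = (2+56-1)·t_tx + 2·t_prop = 57·61.5385 + 2·1.8408 = 3510 μs.

3510 μs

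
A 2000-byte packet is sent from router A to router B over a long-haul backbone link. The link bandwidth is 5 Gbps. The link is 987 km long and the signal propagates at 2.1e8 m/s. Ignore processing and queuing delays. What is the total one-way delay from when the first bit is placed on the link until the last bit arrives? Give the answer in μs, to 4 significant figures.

L = 2000 × 8 = 16000 bits.
Transmission delay = L/R = 16000 / 5000000000 = 3.2 μs.
Propagation delay = d/s = 987000 m / 210000000 m/s = 4700 μs.
Total = 4703 μs.

4703 μs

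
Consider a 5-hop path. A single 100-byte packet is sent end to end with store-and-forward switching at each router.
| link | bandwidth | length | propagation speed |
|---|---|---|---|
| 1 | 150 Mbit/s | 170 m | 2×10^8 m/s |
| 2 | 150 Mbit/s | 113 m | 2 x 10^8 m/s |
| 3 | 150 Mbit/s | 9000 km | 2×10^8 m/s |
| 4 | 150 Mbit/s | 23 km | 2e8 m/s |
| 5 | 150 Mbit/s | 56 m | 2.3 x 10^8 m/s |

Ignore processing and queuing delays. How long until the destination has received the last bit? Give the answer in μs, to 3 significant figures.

45100 μs

L = 100 × 8 = 800 bits.
Transmission delay per hop = L/R = 800/150000000 = 5.33333 μs; 5 hops → 26.6667 μs.
Propagation delays (d/s per hop): 0.85, 0.565, 45000, 115, 0.243478 μs; sum = 45116.7 μs.
End-to-end = 45100 μs.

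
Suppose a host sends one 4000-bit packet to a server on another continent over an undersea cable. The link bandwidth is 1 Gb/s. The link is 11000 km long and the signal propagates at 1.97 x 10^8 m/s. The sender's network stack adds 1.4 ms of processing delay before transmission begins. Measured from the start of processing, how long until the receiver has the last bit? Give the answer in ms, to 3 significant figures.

57.2 ms

Transmission delay = L/R = 4000 / 1000000000 = 0.004 ms.
Propagation delay = d/s = 11000000 m / 197000000 m/s = 55.8376 ms.
Plus processing delay 1.4 ms = 1.4 ms.
Total = 57.2 ms.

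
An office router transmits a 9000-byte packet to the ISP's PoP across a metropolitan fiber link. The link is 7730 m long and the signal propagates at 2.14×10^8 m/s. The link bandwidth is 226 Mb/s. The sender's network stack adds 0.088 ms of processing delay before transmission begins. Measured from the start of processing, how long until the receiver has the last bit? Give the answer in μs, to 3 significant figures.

L = 9000 × 8 = 72000 bits.
Transmission delay = L/R = 72000 / 226000000 = 318.584 μs.
Propagation delay = d/s = 7730 m / 214000000 m/s = 36.1215 μs.
Plus processing delay 0.088 ms = 88 μs.
Total = 443 μs.

443 μs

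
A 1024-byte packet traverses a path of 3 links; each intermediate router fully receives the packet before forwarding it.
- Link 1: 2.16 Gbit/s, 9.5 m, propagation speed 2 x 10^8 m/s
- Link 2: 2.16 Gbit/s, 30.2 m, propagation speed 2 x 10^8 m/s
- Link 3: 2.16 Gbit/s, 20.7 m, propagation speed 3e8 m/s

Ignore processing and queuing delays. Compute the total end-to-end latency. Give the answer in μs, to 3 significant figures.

L = 1024 × 8 = 8192 bits.
Transmission delay per hop = L/R = 8192/2160000000 = 3.79259 μs; 3 hops → 11.3778 μs.
Propagation delays (d/s per hop): 0.0475, 0.151, 0.069 μs; sum = 0.2675 μs.
End-to-end = 11.6 μs.

11.6 μs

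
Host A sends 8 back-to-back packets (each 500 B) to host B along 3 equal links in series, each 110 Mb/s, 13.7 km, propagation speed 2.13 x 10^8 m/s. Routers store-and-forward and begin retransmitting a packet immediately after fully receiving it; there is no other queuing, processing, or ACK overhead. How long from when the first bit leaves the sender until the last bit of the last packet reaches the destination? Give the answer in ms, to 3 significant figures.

0.557 ms

Per-hop transmission t_tx = L/R = 4000/110000000 = 0.0363636 ms.
Per-hop propagation t_prop = 13700/213000000 = 0.0643192 ms.
Pipeline fill: first packet needs 3·t_tx to clear all hops; remaining 7 packets each add one t_tx.
Total = (3+8-1)·t_tx + 3·t_prop = 10·0.0363636 + 3·0.0643192 = 0.557 ms.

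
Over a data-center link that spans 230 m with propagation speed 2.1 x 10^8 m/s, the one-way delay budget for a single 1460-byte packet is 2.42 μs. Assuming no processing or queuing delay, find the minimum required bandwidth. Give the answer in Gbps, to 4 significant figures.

L = 11680 bits.
Propagation delay = 230 / 210000000 = 1.09524 μs.
Transmission budget = 2.42 − 1.09524 = 1.32476 μs.
R ≥ L / t_tx = 11680 bits / 1.32476e-06 s = 8.817 Gbps.

8.817 Gbps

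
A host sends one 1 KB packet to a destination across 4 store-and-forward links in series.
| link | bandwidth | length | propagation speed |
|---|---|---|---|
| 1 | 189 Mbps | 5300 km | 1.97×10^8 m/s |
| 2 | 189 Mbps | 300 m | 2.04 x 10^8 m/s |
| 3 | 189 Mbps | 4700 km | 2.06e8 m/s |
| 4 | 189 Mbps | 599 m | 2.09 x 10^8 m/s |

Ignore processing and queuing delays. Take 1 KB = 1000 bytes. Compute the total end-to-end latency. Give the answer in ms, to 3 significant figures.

L = 8000 bits.
Transmission delay per hop = L/R = 8000/189000000 = 0.042328 ms; 4 hops → 0.169312 ms.
Propagation delays (d/s per hop): 26.9036, 0.00147059, 22.8155, 0.00286603 ms; sum = 49.7234 ms.
End-to-end = 49.9 ms.

49.9 ms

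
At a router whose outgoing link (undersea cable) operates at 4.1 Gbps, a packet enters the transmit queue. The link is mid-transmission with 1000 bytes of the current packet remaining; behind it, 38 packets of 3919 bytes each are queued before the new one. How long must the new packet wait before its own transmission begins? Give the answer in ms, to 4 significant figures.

Each queued packet: L/R = 31352/4.1e+09 = 0.00764683 ms.
38 queued → 0.29058 ms.
Plus remaining 8000 bits of current packet: 0.00195122 ms.
Queuing delay = 0.2925 ms.

0.2925 ms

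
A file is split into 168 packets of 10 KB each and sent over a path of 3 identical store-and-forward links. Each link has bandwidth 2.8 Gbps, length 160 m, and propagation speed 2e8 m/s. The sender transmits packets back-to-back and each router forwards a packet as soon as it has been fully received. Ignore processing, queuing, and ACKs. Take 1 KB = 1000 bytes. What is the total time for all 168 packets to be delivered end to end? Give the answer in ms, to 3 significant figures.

Per-hop transmission t_tx = L/R = 80000/2800000000 = 0.0285714 ms.
Per-hop propagation t_prop = 160/200000000 = 0.0008 ms.
Pipeline fill: first packet needs 3·t_tx to clear all hops; remaining 167 packets each add one t_tx.
Total = (3+168-1)·t_tx + 3·t_prop = 170·0.0285714 + 3·0.0008 = 4.86 ms.

4.86 ms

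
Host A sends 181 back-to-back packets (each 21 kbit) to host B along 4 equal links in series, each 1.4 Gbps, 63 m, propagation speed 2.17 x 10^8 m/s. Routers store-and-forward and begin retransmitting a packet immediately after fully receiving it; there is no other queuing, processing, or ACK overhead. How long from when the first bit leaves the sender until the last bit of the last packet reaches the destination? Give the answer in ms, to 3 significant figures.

2.76 ms

Per-hop transmission t_tx = L/R = 21000/1400000000 = 0.015 ms.
Per-hop propagation t_prop = 63/217000000 = 0.000290323 ms.
Pipeline fill: first packet needs 4·t_tx to clear all hops; remaining 180 packets each add one t_tx.
Total = (4+181-1)·t_tx + 4·t_prop = 184·0.015 + 4·0.000290323 = 2.76 ms.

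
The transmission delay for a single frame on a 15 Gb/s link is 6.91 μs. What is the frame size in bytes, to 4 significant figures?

12960 bytes

L = R × t_tx = 15000000000 b/s × 6.91e-06 s = 103650 bits.
In bytes: 103650 / 8 = 12960 bytes.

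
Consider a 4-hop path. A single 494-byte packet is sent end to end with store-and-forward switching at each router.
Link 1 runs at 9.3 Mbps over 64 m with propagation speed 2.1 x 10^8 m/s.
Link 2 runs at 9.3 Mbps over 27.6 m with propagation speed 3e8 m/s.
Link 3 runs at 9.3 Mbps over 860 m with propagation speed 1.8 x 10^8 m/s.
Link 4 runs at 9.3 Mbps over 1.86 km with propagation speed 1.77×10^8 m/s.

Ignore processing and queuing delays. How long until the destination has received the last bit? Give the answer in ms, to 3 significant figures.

1.72 ms

L = 494 × 8 = 3952 bits.
Transmission delay per hop = L/R = 3952/9300000 = 0.424946 ms; 4 hops → 1.69978 ms.
Propagation delays (d/s per hop): 0.000304762, 9.2e-05, 0.00477778, 0.0105085 ms; sum = 0.015683 ms.
End-to-end = 1.72 ms.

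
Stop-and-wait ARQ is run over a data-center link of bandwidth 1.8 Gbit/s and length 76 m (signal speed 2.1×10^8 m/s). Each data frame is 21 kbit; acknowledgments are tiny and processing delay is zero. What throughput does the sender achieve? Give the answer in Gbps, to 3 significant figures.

t_tx = L/R = 21000/1800000000 = 1.16667e-05 s.
t_prop = 76/210000000 = 3.61905e-07 s; RTT = 7.2381e-07 s.
Cycle = t_tx + RTT = 1.23905e-05 s.
Throughput = L / cycle = 21000 / 1.23905e-05 = 1.69 Gbps.

1.69 Gbps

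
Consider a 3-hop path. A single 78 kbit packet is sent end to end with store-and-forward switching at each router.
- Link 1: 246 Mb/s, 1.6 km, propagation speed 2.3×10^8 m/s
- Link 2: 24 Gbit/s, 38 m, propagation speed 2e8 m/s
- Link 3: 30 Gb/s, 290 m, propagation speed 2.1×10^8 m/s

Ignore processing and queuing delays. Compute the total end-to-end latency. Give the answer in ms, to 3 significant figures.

0.331 ms

L = 78000 bits.
Transmission delays (L/R per hop): 0.317073, 0.00325, 0.0026 ms; sum = 0.322923 ms.
Propagation delays (d/s per hop): 0.00695652, 0.00019, 0.00138095 ms; sum = 0.00852747 ms.
End-to-end = 0.331 ms.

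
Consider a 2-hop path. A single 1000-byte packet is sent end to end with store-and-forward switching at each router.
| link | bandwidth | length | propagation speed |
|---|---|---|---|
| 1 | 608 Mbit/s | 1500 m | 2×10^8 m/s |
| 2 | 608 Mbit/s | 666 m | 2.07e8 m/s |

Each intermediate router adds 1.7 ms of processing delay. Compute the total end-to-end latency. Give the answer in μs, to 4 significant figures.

L = 1000 × 8 = 8000 bits.
Transmission delay per hop = L/R = 8000/608000000 = 13.1579 μs; 2 hops → 26.3158 μs.
Propagation delays (d/s per hop): 7.5, 3.21739 μs; sum = 10.7174 μs.
Processing at 1 router(s): 1 × 1.7 ms = 1700 μs.
End-to-end = 1737 μs.

1737 μs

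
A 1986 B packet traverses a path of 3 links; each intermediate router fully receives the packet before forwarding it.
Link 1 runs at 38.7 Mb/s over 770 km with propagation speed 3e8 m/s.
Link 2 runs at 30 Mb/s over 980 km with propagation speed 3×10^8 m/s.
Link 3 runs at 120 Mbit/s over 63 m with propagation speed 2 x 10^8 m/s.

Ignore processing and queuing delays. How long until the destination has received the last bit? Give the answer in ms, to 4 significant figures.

L = 1986 × 8 = 15888 bits.
Transmission delays (L/R per hop): 0.410543, 0.5296, 0.1324 ms; sum = 1.07254 ms.
Propagation delays (d/s per hop): 2.56667, 3.26667, 0.000315 ms; sum = 5.83365 ms.
End-to-end = 6.906 ms.

6.906 ms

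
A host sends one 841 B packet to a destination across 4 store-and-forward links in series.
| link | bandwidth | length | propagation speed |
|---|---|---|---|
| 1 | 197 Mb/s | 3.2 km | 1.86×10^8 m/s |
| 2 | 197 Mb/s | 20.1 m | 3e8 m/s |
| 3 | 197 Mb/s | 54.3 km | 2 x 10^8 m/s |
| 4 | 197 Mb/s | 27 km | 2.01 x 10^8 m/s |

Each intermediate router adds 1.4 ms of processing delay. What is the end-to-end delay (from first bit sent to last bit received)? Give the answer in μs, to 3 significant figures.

L = 841 × 8 = 6728 bits.
Transmission delay per hop = L/R = 6728/197000000 = 34.1523 μs; 4 hops → 136.609 μs.
Propagation delays (d/s per hop): 17.2043, 0.067, 271.5, 134.328 μs; sum = 423.1 μs.
Processing at 3 router(s): 3 × 1.4 ms = 4200 μs.
End-to-end = 4760 μs.

4760 μs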